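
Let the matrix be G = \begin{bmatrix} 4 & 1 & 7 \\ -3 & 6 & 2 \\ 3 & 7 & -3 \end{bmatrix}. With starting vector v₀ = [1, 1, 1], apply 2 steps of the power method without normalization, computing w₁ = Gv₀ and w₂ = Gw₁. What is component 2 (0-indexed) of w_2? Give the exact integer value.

50

w1 = Gv₀ = (4·1 + 1·1 + 7·1; (-3)·1 + 6·1 + 2·1; 3·1 + 7·1 + (-3)·1) = (12, 5, 7)
w2 = Gw1 = (4·12 + 1·5 + 7·7; (-3)·12 + 6·5 + 2·7; 3·12 + 7·5 + (-3)·7) = (102, 8, 50)
The requested component of w2 is 50.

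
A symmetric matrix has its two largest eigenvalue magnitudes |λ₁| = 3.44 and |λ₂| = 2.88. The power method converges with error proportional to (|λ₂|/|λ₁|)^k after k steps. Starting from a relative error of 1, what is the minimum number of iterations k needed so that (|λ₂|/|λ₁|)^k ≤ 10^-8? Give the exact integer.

|λ₂/λ₁| = 2.88/3.44 = 0.83721
Need k ≥ ln(10^-8) / ln(0.83721) = -18.4207 / -0.1777 ≈ 103.673
Smallest integer k satisfying the bound: 104

104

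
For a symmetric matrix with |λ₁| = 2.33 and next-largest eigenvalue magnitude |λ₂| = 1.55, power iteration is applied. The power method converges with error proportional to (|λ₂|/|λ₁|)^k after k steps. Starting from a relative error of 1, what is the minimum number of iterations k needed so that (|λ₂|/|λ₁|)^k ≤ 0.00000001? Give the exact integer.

46

|λ₂/λ₁| = 1.55/2.33 = 0.66524
Need k ≥ ln(0.00000001) / ln(0.66524) = -18.4207 / -0.4076 ≈ 45.192
Smallest integer k satisfying the bound: 46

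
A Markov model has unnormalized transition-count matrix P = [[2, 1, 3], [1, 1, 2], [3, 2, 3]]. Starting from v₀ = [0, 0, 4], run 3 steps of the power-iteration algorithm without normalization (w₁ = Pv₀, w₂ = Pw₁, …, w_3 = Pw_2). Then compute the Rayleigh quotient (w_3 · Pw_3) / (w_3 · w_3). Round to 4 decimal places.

w1 = Pv₀ = (2·0 + 1·0 + 3·4; 1·0 + 1·0 + 2·4; 3·0 + 2·0 + 3·4) = (12, 8, 12)
w2 = Pw1 = (2·12 + 1·8 + 3·12; 1·12 + 1·8 + 2·12; 3·12 + 2·8 + 3·12) = (68, 44, 88)
w3 = Pw2 = (444, 288, 556)
Pw3 = (2844, 1844, 3576)
w3·Pw3 = 444·2844 + 288·1844 + 556·3576 = 3782064; w3·w3 = 444·444 + 288·288 + 556·556 = 589216
λ ≈ 3782064/589216 = 6.4188

λ ≈ 6.4188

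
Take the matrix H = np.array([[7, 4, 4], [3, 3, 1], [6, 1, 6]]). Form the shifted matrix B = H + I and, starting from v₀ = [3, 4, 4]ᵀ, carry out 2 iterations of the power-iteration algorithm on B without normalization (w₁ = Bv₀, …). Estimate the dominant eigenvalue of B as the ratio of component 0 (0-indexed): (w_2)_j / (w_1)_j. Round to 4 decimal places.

μ ≈ 13.6429

B = H + I has rows (8, 4, 4); (3, 4, 1); (6, 1, 7)
w1 = Bv₀ = (8·3 + 4·4 + 4·4; 3·3 + 4·4 + 1·4; 6·3 + 1·4 + 7·4) = (56, 29, 50)
w2 = Bw1 = (8·56 + 4·29 + 4·50; 3·56 + 4·29 + 1·50; 6·56 + 1·29 + 7·50) = (764, 334, 715)
Ratio: 764/56 = 13.6429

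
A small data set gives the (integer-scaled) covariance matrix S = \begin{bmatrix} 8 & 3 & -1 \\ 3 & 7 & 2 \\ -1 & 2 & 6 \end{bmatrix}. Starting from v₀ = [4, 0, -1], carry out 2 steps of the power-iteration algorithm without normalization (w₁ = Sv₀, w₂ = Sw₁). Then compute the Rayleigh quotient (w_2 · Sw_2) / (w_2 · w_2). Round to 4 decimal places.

w1 = Sv₀ = (33, 10, -10)
w2 = Sw1 = (304, 149, -73)
Sw2 = (2952, 1809, -444)
w2·Sw2 = 304·2952 + 149·1809 + (-73)·(-444) = 1199361; w2·w2 = 304·304 + 149·149 + (-73)·(-73) = 119946
λ ≈ 1199361/119946 = 9.9992

9.9992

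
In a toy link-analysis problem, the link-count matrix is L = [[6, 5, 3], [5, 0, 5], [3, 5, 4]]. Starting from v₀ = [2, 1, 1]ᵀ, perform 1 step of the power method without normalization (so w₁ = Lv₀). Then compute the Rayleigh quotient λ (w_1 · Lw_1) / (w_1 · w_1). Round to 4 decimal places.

w1 = Lv₀ = (6·2 + 5·1 + 3·1; 5·2 + 0·1 + 5·1; 3·2 + 5·1 + 4·1) = (20, 15, 15)
Lw1 = (240, 175, 195)
w1·Lw1 = 20·240 + 15·175 + 15·195 = 10350; w1·w1 = 20·20 + 15·15 + 15·15 = 850
λ ≈ 10350/850 = 12.1765

12.1765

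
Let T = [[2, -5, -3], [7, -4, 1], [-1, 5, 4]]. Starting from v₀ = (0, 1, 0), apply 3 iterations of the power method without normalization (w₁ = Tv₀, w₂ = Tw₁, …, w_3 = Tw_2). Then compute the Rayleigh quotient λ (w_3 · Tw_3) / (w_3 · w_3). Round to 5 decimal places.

2.72239

w1 = Tv₀ = (-5, -4, 5)
w2 = Tw1 = (-5, -14, 5)
w3 = Tw2 = (45, 26, -45)
Tw3 = (95, 166, -95)
w3·Tw3 = 45·95 + 26·166 + (-45)·(-95) = 12866; w3·w3 = 45·45 + 26·26 + (-45)·(-45) = 4726
λ ≈ 12866/4726 = 2.72239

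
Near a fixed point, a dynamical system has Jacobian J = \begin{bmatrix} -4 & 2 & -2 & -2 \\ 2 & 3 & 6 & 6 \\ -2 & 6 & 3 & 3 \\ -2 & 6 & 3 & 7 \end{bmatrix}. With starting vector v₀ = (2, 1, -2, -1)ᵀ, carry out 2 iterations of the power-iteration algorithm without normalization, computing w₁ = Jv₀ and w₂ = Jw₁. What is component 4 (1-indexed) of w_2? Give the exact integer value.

w1 = Jv₀ = ((-4)·2 + 2·1 + (-2)·(-2) + (-2)·(-1); 2·2 + 3·1 + 6·(-2) + 6·(-1); (-2)·2 + 6·1 + 3·(-2) + 3·(-1); (-2)·2 + 6·1 + 3·(-2) + 7·(-1)) = (0, -11, -7, -11)
w2 = Jw1 = ((-4)·0 + 2·(-11) + (-2)·(-7) + (-2)·(-11); 2·0 + 3·(-11) + 6·(-7) + 6·(-11); (-2)·0 + 6·(-11) + 3·(-7) + 3·(-11); (-2)·0 + 6·(-11) + 3·(-7) + 7·(-11)) = (14, -141, -120, -164)
The requested component of w2 is -164.

-164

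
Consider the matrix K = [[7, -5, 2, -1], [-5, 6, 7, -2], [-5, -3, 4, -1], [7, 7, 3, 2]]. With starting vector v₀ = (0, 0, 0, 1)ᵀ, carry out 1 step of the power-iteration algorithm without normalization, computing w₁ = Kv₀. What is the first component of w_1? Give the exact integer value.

w1 = Kv₀ = (-1, -2, -1, 2)
The requested component of w1 is -1.

-1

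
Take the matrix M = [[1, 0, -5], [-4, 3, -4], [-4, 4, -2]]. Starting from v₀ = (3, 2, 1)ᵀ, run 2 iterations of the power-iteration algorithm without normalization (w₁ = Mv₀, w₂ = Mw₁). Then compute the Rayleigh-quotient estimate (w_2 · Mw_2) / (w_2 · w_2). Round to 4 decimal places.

w1 = Mv₀ = (1·3 + 0·2 + (-5)·1; (-4)·3 + 3·2 + (-4)·1; (-4)·3 + 4·2 + (-2)·1) = (-2, -10, -6)
w2 = Mw1 = (1·(-2) + 0·(-10) + (-5)·(-6); (-4)·(-2) + 3·(-10) + (-4)·(-6); (-4)·(-2) + 4·(-10) + (-2)·(-6)) = (28, 2, -20)
Mw2 = (128, -26, -64)
w2·Mw2 = 28·128 + 2·(-26) + (-20)·(-64) = 4812; w2·w2 = 28·28 + 2·2 + (-20)·(-20) = 1188
λ ≈ 4812/1188 = 4.0505

λ ≈ 4.0505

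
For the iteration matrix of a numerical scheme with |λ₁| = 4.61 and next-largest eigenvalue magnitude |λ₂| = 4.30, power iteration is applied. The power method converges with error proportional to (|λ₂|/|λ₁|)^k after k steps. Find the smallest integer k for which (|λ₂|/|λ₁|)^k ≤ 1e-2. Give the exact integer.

67

|λ₂/λ₁| = 4.30/4.61 = 0.93275
Need k ≥ ln(1e-2) / ln(0.93275) = -4.6052 / -0.0696 ≈ 66.154
Smallest integer k satisfying the bound: 67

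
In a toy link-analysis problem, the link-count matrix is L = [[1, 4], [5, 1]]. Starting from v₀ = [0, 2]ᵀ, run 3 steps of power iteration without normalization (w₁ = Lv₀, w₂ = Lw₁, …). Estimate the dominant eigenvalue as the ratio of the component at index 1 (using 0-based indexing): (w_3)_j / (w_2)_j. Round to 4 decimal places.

2.9048

w1 = Lv₀ = (1·0 + 4·2; 5·0 + 1·2) = (8, 2)
w2 = Lw1 = (1·8 + 4·2; 5·8 + 1·2) = (16, 42)
w3 = Lw2 = (184, 122)
Ratio at component: 122 / 42 = 2.9048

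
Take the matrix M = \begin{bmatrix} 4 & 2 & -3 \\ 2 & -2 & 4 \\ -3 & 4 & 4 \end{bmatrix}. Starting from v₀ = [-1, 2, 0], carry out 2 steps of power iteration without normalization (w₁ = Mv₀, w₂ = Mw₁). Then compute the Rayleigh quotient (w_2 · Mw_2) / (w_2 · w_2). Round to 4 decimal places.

λ ≈ 1.3861

w1 = Mv₀ = (0, -6, 11)
w2 = Mw1 = (-45, 56, 20)
Mw2 = (-128, -122, 439)
w2·Mw2 = (-45)·(-128) + 56·(-122) + 20·439 = 7708; w2·w2 = (-45)·(-45) + 56·56 + 20·20 = 5561
λ ≈ 7708/5561 = 1.3861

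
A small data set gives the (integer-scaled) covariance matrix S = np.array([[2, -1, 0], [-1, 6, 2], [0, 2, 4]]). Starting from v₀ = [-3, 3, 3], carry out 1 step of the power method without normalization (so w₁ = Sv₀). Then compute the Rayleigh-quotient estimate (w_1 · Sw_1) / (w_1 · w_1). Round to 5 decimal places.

λ ≈ 7.28571

w1 = Sv₀ = (2·(-3) + (-1)·3 + 0·3; (-1)·(-3) + 6·3 + 2·3; 0·(-3) + 2·3 + 4·3) = (-9, 27, 18)
Sw1 = (-45, 207, 126)
w1·Sw1 = (-9)·(-45) + 27·207 + 18·126 = 8262; w1·w1 = (-9)·(-9) + 27·27 + 18·18 = 1134
λ ≈ 8262/1134 = 7.28571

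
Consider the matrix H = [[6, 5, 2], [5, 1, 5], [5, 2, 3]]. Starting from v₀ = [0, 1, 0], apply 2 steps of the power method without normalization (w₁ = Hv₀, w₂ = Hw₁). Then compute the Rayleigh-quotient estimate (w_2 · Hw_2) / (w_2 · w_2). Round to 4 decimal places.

11.5346

w1 = Hv₀ = (6·0 + 5·1 + 2·0; 5·0 + 1·1 + 5·0; 5·0 + 2·1 + 3·0) = (5, 1, 2)
w2 = Hw1 = (6·5 + 5·1 + 2·2; 5·5 + 1·1 + 5·2; 5·5 + 2·1 + 3·2) = (39, 36, 33)
Hw2 = (480, 396, 366)
w2·Hw2 = 39·480 + 36·396 + 33·366 = 45054; w2·w2 = 39·39 + 36·36 + 33·33 = 3906
λ ≈ 45054/3906 = 11.5346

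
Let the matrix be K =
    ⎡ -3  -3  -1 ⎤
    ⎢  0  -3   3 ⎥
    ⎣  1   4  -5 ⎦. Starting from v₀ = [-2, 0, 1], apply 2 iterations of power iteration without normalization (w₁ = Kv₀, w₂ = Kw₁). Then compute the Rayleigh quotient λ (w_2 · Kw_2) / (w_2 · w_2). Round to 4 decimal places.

w1 = Kv₀ = (5, 3, -7)
w2 = Kw1 = (-17, -30, 52)
Kw2 = (89, 246, -397)
w2·Kw2 = (-17)·89 + (-30)·246 + 52·(-397) = -29537; w2·w2 = (-17)·(-17) + (-30)·(-30) + 52·52 = 3893
λ ≈ -29537/3893 = -7.5872

λ ≈ -7.5872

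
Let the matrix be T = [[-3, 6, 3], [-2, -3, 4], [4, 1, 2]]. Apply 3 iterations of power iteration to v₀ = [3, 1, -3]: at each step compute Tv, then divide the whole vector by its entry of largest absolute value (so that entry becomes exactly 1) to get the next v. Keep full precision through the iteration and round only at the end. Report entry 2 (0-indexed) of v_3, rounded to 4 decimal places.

Tv0 = (-12.00000, -21.00000, 7.00000); divide by -21.00000 → v1 = (0.57143, 1.00000, -0.33333)
Tv1 = (3.28571, -5.47619, 2.61905); divide by -5.47619 → v2 = (-0.60000, 1.00000, -0.47826)
Tv2 = (6.36522, -3.71304, -2.35652); divide by 6.36522 → v3 = (1.00000, -0.58333, -0.37022)
Requested entry of v3: -271/732 = -0.3702

-0.3702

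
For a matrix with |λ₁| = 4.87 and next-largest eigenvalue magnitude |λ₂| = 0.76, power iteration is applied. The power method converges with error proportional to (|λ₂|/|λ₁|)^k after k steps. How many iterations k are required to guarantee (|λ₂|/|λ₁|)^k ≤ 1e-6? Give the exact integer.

|λ₂/λ₁| = 0.76/4.87 = 0.15606
Need k ≥ ln(1e-6) / ln(0.15606) = -13.8155 / -1.8575 ≈ 7.438
Smallest integer k satisfying the bound: 8

8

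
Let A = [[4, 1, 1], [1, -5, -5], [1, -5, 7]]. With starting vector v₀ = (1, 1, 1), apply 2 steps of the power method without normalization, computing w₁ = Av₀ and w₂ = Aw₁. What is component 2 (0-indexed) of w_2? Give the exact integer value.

72

w1 = Av₀ = (6, -9, 3)
w2 = Aw1 = (18, 36, 72)
The requested component of w2 is 72.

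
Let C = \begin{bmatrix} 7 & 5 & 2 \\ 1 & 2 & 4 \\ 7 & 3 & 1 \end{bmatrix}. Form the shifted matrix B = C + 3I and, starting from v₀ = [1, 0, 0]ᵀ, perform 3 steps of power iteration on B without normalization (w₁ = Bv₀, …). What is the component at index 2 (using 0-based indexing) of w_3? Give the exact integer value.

1366

B = C + 3I has rows (10, 5, 2); (1, 5, 4); (7, 3, 4)
w1 = Bv₀ = (10·1 + 5·0 + 2·0; 1·1 + 5·0 + 4·0; 7·1 + 3·0 + 4·0) = (10, 1, 7)
w2 = Bw1 = (10·10 + 5·1 + 2·7; 1·10 + 5·1 + 4·7; 7·10 + 3·1 + 4·7) = (119, 43, 101)
w3 = Bw2 = (1607, 738, 1366)
Requested component of w3: 1366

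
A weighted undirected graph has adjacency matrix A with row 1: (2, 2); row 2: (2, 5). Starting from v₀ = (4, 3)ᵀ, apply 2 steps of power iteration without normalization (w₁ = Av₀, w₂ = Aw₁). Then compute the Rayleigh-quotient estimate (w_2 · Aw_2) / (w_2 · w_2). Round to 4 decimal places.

w1 = Av₀ = (14, 23)
w2 = Aw1 = (74, 143)
Aw2 = (434, 863)
w2·Aw2 = 74·434 + 143·863 = 155525; w2·w2 = 74·74 + 143·143 = 25925
λ ≈ 155525/25925 = 5.9990

λ ≈ 5.9990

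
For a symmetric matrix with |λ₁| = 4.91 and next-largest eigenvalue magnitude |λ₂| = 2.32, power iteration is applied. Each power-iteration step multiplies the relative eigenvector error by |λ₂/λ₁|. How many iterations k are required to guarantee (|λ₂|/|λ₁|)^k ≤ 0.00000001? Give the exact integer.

|λ₂/λ₁| = 2.32/4.91 = 0.47251
Need k ≥ ln(0.00000001) / ln(0.47251) = -18.4207 / -0.7497 ≈ 24.571
Smallest integer k satisfying the bound: 25

25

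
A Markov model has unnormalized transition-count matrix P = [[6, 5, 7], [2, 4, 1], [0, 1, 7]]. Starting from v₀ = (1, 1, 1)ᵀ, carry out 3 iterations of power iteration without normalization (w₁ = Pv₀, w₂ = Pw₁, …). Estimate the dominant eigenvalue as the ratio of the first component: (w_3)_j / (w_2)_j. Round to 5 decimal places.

λ ≈ 10.02513

w1 = Pv₀ = (6·1 + 5·1 + 7·1; 2·1 + 4·1 + 1·1; 0·1 + 1·1 + 7·1) = (18, 7, 8)
w2 = Pw1 = (6·18 + 5·7 + 7·8; 2·18 + 4·7 + 1·8; 0·18 + 1·7 + 7·8) = (199, 72, 63)
w3 = Pw2 = (1995, 749, 513)
Ratio at component: 1995 / 199 = 10.02513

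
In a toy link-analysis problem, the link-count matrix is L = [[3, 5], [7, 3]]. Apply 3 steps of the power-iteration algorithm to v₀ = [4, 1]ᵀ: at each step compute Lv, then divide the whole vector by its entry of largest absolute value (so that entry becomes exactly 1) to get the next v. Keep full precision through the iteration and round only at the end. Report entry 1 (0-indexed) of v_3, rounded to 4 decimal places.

Lv0 = (17.00000, 31.00000); divide by 31.00000 → v1 = (0.54839, 1.00000)
Lv1 = (6.64516, 6.83871); divide by 6.83871 → v2 = (0.97170, 1.00000)
Lv2 = (7.91509, 9.80189); divide by 9.80189 → v3 = (0.80751, 1.00000)
Requested entry of v3: 2078/2078 = 1.0000

1.0000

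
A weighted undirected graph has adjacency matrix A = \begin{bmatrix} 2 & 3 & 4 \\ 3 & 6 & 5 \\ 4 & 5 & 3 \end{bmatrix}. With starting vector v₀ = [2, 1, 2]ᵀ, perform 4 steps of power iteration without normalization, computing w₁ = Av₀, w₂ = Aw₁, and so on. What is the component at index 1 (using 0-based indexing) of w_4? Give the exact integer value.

39547

w1 = Av₀ = (2·2 + 3·1 + 4·2; 3·2 + 6·1 + 5·2; 4·2 + 5·1 + 3·2) = (15, 22, 19)
w2 = Aw1 = (2·15 + 3·22 + 4·19; 3·15 + 6·22 + 5·19; 4·15 + 5·22 + 3·19) = (172, 272, 227)
w3 = Aw2 = (2068, 3283, 2729)
w4 = Aw3 = (24901, 39547, 32874)
The requested component of w4 is 39547.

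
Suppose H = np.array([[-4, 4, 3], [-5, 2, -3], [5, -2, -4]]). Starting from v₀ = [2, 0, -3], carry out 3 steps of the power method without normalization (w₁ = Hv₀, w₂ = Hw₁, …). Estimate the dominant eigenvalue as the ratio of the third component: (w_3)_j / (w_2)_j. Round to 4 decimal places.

w1 = Hv₀ = (-17, -1, 22)
w2 = Hw1 = (130, 17, -171)
w3 = Hw2 = (-965, -103, 1300)
Ratio at component: 1300 / -171 = -7.6023

λ ≈ -7.6023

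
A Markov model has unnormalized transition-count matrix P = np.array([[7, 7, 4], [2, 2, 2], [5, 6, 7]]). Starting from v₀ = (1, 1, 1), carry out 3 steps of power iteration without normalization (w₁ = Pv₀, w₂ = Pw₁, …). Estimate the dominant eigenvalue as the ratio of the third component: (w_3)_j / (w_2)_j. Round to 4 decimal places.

w1 = Pv₀ = (7·1 + 7·1 + 4·1; 2·1 + 2·1 + 2·1; 5·1 + 6·1 + 7·1) = (18, 6, 18)
w2 = Pw1 = (7·18 + 7·6 + 4·18; 2·18 + 2·6 + 2·18; 5·18 + 6·6 + 7·18) = (240, 84, 252)
w3 = Pw2 = (3276, 1152, 3468)
Ratio at component: 3468 / 252 = 13.7619

λ ≈ 13.7619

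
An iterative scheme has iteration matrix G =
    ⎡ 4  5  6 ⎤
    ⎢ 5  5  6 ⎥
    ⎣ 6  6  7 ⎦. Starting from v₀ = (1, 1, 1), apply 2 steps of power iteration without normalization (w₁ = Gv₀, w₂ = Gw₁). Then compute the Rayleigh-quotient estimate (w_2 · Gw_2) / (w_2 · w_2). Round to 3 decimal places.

λ ≈ 16.835

w1 = Gv₀ = (15, 16, 19)
w2 = Gw1 = (254, 269, 319)
Gw2 = (4275, 4529, 5371)
w2·Gw2 = 254·4275 + 269·4529 + 319·5371 = 4017500; w2·w2 = 254·254 + 269·269 + 319·319 = 238638
λ ≈ 4017500/238638 = 16.835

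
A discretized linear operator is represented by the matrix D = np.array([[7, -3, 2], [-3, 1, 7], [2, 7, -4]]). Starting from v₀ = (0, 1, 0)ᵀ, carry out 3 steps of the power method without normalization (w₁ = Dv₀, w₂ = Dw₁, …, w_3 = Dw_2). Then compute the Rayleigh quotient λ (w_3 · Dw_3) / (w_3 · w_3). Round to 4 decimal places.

w1 = Dv₀ = (7·0 + (-3)·1 + 2·0; (-3)·0 + 1·1 + 7·0; 2·0 + 7·1 + (-4)·0) = (-3, 1, 7)
w2 = Dw1 = (7·(-3) + (-3)·1 + 2·7; (-3)·(-3) + 1·1 + 7·7; 2·(-3) + 7·1 + (-4)·7) = (-10, 59, -27)
w3 = Dw2 = (-301, -100, 501)
Dw3 = (-805, 4310, -3306)
w3·Dw3 = (-301)·(-805) + (-100)·4310 + 501·(-3306) = -1845001; w3·w3 = (-301)·(-301) + (-100)·(-100) + 501·501 = 351602
λ ≈ -1845001/351602 = -5.2474

λ ≈ -5.2474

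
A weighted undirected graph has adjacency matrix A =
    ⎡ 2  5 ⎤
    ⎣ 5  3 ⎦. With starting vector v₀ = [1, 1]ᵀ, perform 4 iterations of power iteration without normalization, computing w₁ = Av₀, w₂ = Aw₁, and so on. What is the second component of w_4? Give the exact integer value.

w1 = Av₀ = (2·1 + 5·1; 5·1 + 3·1) = (7, 8)
w2 = Aw1 = (2·7 + 5·8; 5·7 + 3·8) = (54, 59)
w3 = Aw2 = (403, 447)
w4 = Aw3 = (3041, 3356)
The requested component of w4 is 3356.

3356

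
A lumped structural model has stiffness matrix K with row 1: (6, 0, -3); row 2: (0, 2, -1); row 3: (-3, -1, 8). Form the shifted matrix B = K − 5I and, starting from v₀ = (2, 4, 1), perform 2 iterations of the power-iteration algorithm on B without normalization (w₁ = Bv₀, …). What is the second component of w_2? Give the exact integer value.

B = K − 5I has rows (1, 0, -3); (0, -3, -1); (-3, -1, 3)
w1 = Bv₀ = (1·2 + 0·4 + (-3)·1; 0·2 + (-3)·4 + (-1)·1; (-3)·2 + (-1)·4 + 3·1) = (-1, -13, -7)
w2 = Bw1 = (1·(-1) + 0·(-13) + (-3)·(-7); 0·(-1) + (-3)·(-13) + (-1)·(-7); (-3)·(-1) + (-1)·(-13) + 3·(-7)) = (20, 46, -5)
Requested component of w2: 46

46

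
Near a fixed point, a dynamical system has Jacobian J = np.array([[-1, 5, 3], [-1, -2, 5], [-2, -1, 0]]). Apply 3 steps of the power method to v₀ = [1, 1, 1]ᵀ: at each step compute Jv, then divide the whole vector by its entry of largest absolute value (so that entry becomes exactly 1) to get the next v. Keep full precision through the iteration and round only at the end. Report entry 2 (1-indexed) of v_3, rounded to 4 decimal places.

0.1279

Jv0 = (7.00000, 2.00000, -3.00000); divide by 7.00000 → v1 = (1.00000, 0.28571, -0.42857)
Jv1 = (-0.85714, -3.71429, -2.28571); divide by -3.71429 → v2 = (0.23077, 1.00000, 0.61538)
Jv2 = (6.61538, 0.84615, -1.46154); divide by 6.61538 → v3 = (1.00000, 0.12791, -0.22093)
Requested entry of v3: -22/-172 = 0.1279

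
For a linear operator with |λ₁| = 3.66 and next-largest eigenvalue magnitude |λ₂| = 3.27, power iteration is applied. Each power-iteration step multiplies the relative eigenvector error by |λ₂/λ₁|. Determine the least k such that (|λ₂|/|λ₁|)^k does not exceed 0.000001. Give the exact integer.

|λ₂/λ₁| = 3.27/3.66 = 0.89344
Need k ≥ ln(0.000001) / ln(0.89344) = -13.8155 / -0.1127 ≈ 122.616
Smallest integer k satisfying the bound: 123

123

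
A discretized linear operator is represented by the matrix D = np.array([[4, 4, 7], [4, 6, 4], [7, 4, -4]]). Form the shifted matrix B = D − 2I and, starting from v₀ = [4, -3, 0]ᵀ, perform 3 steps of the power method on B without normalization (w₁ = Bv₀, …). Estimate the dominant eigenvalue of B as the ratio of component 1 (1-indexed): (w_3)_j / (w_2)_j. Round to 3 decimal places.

B = D − 2I has rows (2, 4, 7); (4, 4, 4); (7, 4, -6)
w1 = Bv₀ = (-4, 4, 16)
w2 = Bw1 = (120, 64, -108)
w3 = Bw2 = (-260, 304, 1744)
Ratio: -260/120 = -2.167

μ ≈ -2.167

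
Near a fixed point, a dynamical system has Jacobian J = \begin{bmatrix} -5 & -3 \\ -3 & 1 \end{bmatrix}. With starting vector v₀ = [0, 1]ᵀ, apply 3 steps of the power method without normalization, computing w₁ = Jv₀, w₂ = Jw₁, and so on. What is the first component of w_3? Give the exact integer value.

w1 = Jv₀ = ((-5)·0 + (-3)·1; (-3)·0 + 1·1) = (-3, 1)
w2 = Jw1 = ((-5)·(-3) + (-3)·1; (-3)·(-3) + 1·1) = (12, 10)
w3 = Jw2 = (-90, -26)
The requested component of w3 is -90.

-90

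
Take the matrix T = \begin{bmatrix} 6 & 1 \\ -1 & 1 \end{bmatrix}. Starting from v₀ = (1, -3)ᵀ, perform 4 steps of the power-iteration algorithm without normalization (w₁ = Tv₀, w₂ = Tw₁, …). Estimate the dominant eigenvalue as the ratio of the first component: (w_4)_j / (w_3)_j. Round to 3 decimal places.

5.727

w1 = Tv₀ = (6·1 + 1·(-3); (-1)·1 + 1·(-3)) = (3, -4)
w2 = Tw1 = (6·3 + 1·(-4); (-1)·3 + 1·(-4)) = (14, -7)
w3 = Tw2 = (77, -21)
w4 = Tw3 = (441, -98)
Ratio at component: 441 / 77 = 5.727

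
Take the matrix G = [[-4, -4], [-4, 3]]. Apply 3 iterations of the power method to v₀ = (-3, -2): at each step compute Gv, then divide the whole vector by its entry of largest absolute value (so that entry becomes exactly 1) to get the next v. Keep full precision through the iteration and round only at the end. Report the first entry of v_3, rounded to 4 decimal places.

1.0000

Gv0 = (20.00000, 6.00000); divide by 20.00000 → v1 = (1.00000, 0.30000)
Gv1 = (-5.20000, -3.10000); divide by -5.20000 → v2 = (1.00000, 0.59615)
Gv2 = (-6.38462, -2.21154); divide by -6.38462 → v3 = (1.00000, 0.34639)
Requested entry of v3: 664/664 = 1.0000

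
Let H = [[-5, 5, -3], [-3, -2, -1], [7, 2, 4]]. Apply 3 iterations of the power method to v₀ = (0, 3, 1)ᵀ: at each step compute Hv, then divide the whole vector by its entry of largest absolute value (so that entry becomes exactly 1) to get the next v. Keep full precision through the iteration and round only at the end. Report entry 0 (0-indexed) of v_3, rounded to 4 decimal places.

-0.2705

Hv0 = (12.00000, -7.00000, 10.00000); divide by 12.00000 → v1 = (1.00000, -0.58333, 0.83333)
Hv1 = (-10.41667, -2.66667, 9.16667); divide by -10.41667 → v2 = (1.00000, 0.25600, -0.88000)
Hv2 = (-1.08000, -2.63200, 3.99200); divide by 3.99200 → v3 = (-0.27054, -0.65932, 1.00000)
Requested entry of v3: 135/-499 = -0.2705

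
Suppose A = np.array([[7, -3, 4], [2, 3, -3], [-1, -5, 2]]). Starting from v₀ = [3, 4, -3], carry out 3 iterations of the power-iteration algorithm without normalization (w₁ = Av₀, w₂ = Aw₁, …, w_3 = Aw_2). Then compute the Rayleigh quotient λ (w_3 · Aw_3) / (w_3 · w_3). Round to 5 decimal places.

w1 = Av₀ = (-3, 27, -29)
w2 = Aw1 = (-218, 162, -190)
w3 = Aw2 = (-2772, 620, -972)
Aw3 = (-25152, -768, -2272)
w3·Aw3 = (-2772)·(-25152) + 620·(-768) + (-972)·(-2272) = 71453568; w3·w3 = (-2772)·(-2772) + 620·620 + (-972)·(-972) = 9013168
λ ≈ 71453568/9013168 = 7.92769

7.92769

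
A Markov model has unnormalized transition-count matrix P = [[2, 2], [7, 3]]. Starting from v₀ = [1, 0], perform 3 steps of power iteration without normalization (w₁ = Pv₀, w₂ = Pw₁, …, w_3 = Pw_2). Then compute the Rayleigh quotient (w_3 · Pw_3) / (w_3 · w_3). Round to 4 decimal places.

6.2376

w1 = Pv₀ = (2·1 + 2·0; 7·1 + 3·0) = (2, 7)
w2 = Pw1 = (2·2 + 2·7; 7·2 + 3·7) = (18, 35)
w3 = Pw2 = (106, 231)
Pw3 = (674, 1435)
w3·Pw3 = 106·674 + 231·1435 = 402929; w3·w3 = 106·106 + 231·231 = 64597
λ ≈ 402929/64597 = 6.2376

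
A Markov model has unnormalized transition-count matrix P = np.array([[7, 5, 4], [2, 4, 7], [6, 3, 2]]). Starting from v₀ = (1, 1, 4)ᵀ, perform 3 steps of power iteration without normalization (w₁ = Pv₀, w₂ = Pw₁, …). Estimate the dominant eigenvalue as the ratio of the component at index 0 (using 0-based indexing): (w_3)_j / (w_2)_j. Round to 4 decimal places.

w1 = Pv₀ = (7·1 + 5·1 + 4·4; 2·1 + 4·1 + 7·4; 6·1 + 3·1 + 2·4) = (28, 34, 17)
w2 = Pw1 = (7·28 + 5·34 + 4·17; 2·28 + 4·34 + 7·17; 6·28 + 3·34 + 2·17) = (434, 311, 304)
w3 = Pw2 = (5809, 4240, 4145)
Ratio at component: 5809 / 434 = 13.3848

13.3848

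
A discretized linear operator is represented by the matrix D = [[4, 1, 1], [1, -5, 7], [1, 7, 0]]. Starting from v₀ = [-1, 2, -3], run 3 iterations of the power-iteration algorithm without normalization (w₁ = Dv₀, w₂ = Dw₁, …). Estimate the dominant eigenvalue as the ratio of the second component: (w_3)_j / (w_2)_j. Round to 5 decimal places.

w1 = Dv₀ = (-5, -32, 13)
w2 = Dw1 = (-39, 246, -229)
w3 = Dw2 = (-139, -2872, 1683)
Ratio at component: -2872 / 246 = -11.67480

-11.67480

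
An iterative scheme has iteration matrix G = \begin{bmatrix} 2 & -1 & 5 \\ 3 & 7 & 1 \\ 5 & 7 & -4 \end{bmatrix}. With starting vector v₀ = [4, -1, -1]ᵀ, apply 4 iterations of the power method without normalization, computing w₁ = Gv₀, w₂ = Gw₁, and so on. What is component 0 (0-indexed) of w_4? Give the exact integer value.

4016

w1 = Gv₀ = (2·4 + (-1)·(-1) + 5·(-1); 3·4 + 7·(-1) + 1·(-1); 5·4 + 7·(-1) + (-4)·(-1)) = (4, 4, 17)
w2 = Gw1 = (2·4 + (-1)·4 + 5·17; 3·4 + 7·4 + 1·17; 5·4 + 7·4 + (-4)·17) = (89, 57, -20)
w3 = Gw2 = (21, 646, 924)
w4 = Gw3 = (4016, 5509, 931)
The requested component of w4 is 4016.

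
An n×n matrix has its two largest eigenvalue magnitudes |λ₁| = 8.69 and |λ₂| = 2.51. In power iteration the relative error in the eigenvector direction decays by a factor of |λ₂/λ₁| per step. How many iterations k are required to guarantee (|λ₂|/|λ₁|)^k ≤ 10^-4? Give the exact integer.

8

|λ₂/λ₁| = 2.51/8.69 = 0.28884
Need k ≥ ln(10^-4) / ln(0.28884) = -9.2103 / -1.2419 ≈ 7.416
Smallest integer k satisfying the bound: 8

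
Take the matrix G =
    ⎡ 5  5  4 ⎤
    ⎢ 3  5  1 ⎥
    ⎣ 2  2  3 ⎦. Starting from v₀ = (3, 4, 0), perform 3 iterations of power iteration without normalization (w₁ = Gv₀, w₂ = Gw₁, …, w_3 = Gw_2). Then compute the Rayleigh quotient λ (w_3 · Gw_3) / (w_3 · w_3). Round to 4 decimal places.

w1 = Gv₀ = (5·3 + 5·4 + 4·0; 3·3 + 5·4 + 1·0; 2·3 + 2·4 + 3·0) = (35, 29, 14)
w2 = Gw1 = (5·35 + 5·29 + 4·14; 3·35 + 5·29 + 1·14; 2·35 + 2·29 + 3·14) = (376, 264, 170)
w3 = Gw2 = (3880, 2618, 1790)
Gw3 = (39650, 26520, 18366)
w3·Gw3 = 3880·39650 + 2618·26520 + 1790·18366 = 256146500; w3·w3 = 3880·3880 + 2618·2618 + 1790·1790 = 25112424
λ ≈ 256146500/25112424 = 10.2000

10.2000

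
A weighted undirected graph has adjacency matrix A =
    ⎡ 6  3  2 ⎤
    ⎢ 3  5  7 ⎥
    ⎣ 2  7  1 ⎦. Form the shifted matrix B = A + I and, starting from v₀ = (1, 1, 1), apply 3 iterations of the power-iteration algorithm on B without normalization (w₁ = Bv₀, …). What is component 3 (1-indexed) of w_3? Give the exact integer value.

2087

B = A + I has rows (7, 3, 2); (3, 6, 7); (2, 7, 2)
w1 = Bv₀ = (12, 16, 11)
w2 = Bw1 = (154, 209, 158)
w3 = Bw2 = (2021, 2822, 2087)
Requested component of w3: 2087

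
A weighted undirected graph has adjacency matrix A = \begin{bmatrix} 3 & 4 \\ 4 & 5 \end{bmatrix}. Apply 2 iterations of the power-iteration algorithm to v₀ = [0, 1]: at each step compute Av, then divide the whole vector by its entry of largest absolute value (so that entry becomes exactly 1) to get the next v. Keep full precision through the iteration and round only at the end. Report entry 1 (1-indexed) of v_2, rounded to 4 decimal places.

0.7805

Av0 = (4.00000, 5.00000); divide by 5.00000 → v1 = (0.80000, 1.00000)
Av1 = (6.40000, 8.20000); divide by 8.20000 → v2 = (0.78049, 1.00000)
Requested entry of v2: 32/41 = 0.7805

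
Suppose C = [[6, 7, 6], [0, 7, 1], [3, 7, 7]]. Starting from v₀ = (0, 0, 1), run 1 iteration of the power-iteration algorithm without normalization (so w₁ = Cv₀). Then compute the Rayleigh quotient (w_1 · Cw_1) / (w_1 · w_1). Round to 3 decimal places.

12.116

w1 = Cv₀ = (6, 1, 7)
Cw1 = (85, 14, 74)
w1·Cw1 = 6·85 + 1·14 + 7·74 = 1042; w1·w1 = 6·6 + 1·1 + 7·7 = 86
λ ≈ 1042/86 = 12.116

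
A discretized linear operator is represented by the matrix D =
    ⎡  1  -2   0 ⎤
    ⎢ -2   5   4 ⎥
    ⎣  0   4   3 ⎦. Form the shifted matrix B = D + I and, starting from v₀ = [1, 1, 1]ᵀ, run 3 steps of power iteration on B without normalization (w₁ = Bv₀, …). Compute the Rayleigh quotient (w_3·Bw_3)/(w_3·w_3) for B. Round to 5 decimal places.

B = D + I has rows (2, -2, 0); (-2, 6, 4); (0, 4, 4)
w1 = Bv₀ = (0, 8, 8)
w2 = Bw1 = (-16, 80, 64)
w3 = Bw2 = (-192, 768, 576)
Bw3 = (-1920, 7296, 5376)
w3·Bw3 = 9068544; w3·w3 = 958464; μ ≈ 9068544/958464 = 9.46154

9.46154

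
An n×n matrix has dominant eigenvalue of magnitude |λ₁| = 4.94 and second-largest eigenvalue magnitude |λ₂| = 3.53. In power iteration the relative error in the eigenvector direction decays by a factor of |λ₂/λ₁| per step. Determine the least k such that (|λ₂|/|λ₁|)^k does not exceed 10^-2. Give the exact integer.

|λ₂/λ₁| = 3.53/4.94 = 0.71457
Need k ≥ ln(10^-2) / ln(0.71457) = -4.6052 / -0.3361 ≈ 13.703
Smallest integer k satisfying the bound: 14

14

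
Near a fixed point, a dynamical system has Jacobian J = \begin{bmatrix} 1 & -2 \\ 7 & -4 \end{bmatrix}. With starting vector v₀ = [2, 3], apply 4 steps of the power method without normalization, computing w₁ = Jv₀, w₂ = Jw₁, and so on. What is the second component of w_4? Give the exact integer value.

96

w1 = Jv₀ = (1·2 + (-2)·3; 7·2 + (-4)·3) = (-4, 2)
w2 = Jw1 = (1·(-4) + (-2)·2; 7·(-4) + (-4)·2) = (-8, -36)
w3 = Jw2 = (64, 88)
w4 = Jw3 = (-112, 96)
The requested component of w4 is 96.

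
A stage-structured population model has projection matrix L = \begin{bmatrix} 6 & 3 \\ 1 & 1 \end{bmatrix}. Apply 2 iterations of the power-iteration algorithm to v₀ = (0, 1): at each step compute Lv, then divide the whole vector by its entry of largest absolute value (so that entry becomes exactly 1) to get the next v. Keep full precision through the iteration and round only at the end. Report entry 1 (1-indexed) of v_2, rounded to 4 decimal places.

1.0000

Lv0 = (3.00000, 1.00000); divide by 3.00000 → v1 = (1.00000, 0.33333)
Lv1 = (7.00000, 1.33333); divide by 7.00000 → v2 = (1.00000, 0.19048)
Requested entry of v2: 21/21 = 1.0000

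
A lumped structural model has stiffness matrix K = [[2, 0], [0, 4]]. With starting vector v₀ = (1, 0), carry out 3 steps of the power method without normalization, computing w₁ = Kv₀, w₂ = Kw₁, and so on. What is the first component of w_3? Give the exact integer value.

w1 = Kv₀ = (2·1 + 0·0; 0·1 + 4·0) = (2, 0)
w2 = Kw1 = (2·2 + 0·0; 0·2 + 4·0) = (4, 0)
w3 = Kw2 = (8, 0)
The requested component of w3 is 8.

8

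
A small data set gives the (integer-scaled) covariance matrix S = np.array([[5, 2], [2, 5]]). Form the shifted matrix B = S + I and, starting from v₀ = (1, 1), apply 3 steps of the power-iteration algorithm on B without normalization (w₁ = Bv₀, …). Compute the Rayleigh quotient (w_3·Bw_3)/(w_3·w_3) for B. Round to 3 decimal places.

8.000

B = S + I has rows (6, 2); (2, 6)
w1 = Bv₀ = (8, 8)
w2 = Bw1 = (64, 64)
w3 = Bw2 = (512, 512)
Bw3 = (4096, 4096)
w3·Bw3 = 4194304; w3·w3 = 524288; μ ≈ 4194304/524288 = 8.000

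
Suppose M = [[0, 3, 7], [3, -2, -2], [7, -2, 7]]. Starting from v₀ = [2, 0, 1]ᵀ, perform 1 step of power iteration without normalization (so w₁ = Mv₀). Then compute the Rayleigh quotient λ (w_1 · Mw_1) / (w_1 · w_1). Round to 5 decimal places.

9.77273

w1 = Mv₀ = (0·2 + 3·0 + 7·1; 3·2 + (-2)·0 + (-2)·1; 7·2 + (-2)·0 + 7·1) = (7, 4, 21)
Mw1 = (159, -29, 188)
w1·Mw1 = 7·159 + 4·(-29) + 21·188 = 4945; w1·w1 = 7·7 + 4·4 + 21·21 = 506
λ ≈ 4945/506 = 9.77273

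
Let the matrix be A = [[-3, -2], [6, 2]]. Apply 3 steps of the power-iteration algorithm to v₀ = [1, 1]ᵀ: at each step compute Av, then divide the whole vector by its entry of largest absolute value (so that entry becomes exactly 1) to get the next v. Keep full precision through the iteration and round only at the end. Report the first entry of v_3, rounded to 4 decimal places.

-0.9118

Av0 = (-5.00000, 8.00000); divide by 8.00000 → v1 = (-0.62500, 1.00000)
Av1 = (-0.12500, -1.75000); divide by -1.75000 → v2 = (0.07143, 1.00000)
Av2 = (-2.21429, 2.42857); divide by 2.42857 → v3 = (-0.91176, 1.00000)
Requested entry of v3: 31/-34 = -0.9118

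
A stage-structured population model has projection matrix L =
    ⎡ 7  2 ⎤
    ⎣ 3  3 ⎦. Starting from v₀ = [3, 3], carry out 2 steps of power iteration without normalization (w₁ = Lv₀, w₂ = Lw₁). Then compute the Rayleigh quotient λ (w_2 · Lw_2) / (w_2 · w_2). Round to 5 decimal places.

8.14706

w1 = Lv₀ = (27, 18)
w2 = Lw1 = (225, 135)
Lw2 = (1845, 1080)
w2·Lw2 = 225·1845 + 135·1080 = 560925; w2·w2 = 225·225 + 135·135 = 68850
λ ≈ 560925/68850 = 8.14706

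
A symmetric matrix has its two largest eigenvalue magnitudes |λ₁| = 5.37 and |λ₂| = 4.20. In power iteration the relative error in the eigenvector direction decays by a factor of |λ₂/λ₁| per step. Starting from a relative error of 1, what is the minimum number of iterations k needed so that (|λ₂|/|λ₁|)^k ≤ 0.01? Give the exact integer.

19

|λ₂/λ₁| = 4.20/5.37 = 0.78212
Need k ≥ ln(0.01) / ln(0.78212) = -4.6052 / -0.2457 ≈ 18.740
Smallest integer k satisfying the bound: 19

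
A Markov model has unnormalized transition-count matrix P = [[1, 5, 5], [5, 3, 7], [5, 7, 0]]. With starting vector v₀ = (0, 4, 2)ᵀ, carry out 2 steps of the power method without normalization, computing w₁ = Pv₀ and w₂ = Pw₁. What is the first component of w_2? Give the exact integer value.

300

w1 = Pv₀ = (1·0 + 5·4 + 5·2; 5·0 + 3·4 + 7·2; 5·0 + 7·4 + 0·2) = (30, 26, 28)
w2 = Pw1 = (1·30 + 5·26 + 5·28; 5·30 + 3·26 + 7·28; 5·30 + 7·26 + 0·28) = (300, 424, 332)
The requested component of w2 is 300.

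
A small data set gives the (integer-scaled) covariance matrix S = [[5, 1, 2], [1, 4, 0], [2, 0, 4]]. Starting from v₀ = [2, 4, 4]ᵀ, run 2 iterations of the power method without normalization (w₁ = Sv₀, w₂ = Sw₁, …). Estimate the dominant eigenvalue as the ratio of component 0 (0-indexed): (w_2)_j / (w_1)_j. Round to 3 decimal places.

w1 = Sv₀ = (5·2 + 1·4 + 2·4; 1·2 + 4·4 + 0·4; 2·2 + 0·4 + 4·4) = (22, 18, 20)
w2 = Sw1 = (5·22 + 1·18 + 2·20; 1·22 + 4·18 + 0·20; 2·22 + 0·18 + 4·20) = (168, 94, 124)
Ratio at component: 168 / 22 = 7.636

λ ≈ 7.636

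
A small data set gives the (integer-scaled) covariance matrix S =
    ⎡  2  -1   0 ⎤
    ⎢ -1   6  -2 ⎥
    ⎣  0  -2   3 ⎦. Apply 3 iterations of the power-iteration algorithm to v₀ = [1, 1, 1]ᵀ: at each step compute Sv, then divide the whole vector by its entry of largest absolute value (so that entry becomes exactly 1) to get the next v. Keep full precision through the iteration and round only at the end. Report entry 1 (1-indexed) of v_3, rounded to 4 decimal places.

Sv0 = (1.00000, 3.00000, 1.00000); divide by 3.00000 → v1 = (0.33333, 1.00000, 0.33333)
Sv1 = (-0.33333, 5.00000, -1.00000); divide by 5.00000 → v2 = (-0.06667, 1.00000, -0.20000)
Sv2 = (-1.13333, 6.46667, -2.60000); divide by 6.46667 → v3 = (-0.17526, 1.00000, -0.40206)
Requested entry of v3: -17/97 = -0.1753

-0.1753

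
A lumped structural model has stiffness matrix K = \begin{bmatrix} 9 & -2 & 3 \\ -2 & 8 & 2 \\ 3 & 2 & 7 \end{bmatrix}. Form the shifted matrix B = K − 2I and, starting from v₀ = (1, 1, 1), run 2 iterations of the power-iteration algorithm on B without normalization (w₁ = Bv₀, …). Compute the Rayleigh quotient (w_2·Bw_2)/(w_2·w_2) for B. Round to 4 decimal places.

8.6385

B = K − 2I has rows (7, -2, 3); (-2, 6, 2); (3, 2, 5)
w1 = Bv₀ = (7·1 + (-2)·1 + 3·1; (-2)·1 + 6·1 + 2·1; 3·1 + 2·1 + 5·1) = (8, 6, 10)
w2 = Bw1 = (7·8 + (-2)·6 + 3·10; (-2)·8 + 6·6 + 2·10; 3·8 + 2·6 + 5·10) = (74, 40, 86)
Bw2 = (696, 264, 732)
w2·Bw2 = 125016; w2·w2 = 14472; μ ≈ 125016/14472 = 8.6385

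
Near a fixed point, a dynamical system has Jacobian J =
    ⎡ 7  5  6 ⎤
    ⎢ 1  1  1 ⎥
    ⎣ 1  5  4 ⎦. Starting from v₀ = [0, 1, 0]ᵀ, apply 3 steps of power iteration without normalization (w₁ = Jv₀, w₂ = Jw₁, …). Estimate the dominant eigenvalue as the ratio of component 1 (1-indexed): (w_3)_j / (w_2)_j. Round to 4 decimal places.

10.3571

w1 = Jv₀ = (5, 1, 5)
w2 = Jw1 = (70, 11, 30)
w3 = Jw2 = (725, 111, 245)
Ratio at component: 725 / 70 = 10.3571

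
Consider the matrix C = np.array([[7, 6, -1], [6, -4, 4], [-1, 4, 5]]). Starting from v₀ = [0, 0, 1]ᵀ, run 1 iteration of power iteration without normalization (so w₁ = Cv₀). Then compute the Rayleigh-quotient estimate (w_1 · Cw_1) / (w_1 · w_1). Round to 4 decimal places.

λ ≈ 4.5238

w1 = Cv₀ = (-1, 4, 5)
Cw1 = (12, -2, 42)
w1·Cw1 = (-1)·12 + 4·(-2) + 5·42 = 190; w1·w1 = (-1)·(-1) + 4·4 + 5·5 = 42
λ ≈ 190/42 = 4.5238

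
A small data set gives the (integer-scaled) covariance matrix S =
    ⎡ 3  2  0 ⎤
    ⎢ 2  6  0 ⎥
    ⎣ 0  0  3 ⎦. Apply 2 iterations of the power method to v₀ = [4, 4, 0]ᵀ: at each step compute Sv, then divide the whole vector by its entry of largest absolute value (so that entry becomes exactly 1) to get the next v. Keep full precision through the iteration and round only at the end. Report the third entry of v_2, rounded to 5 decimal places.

Sv0 = (20.000000, 32.000000, 0.000000); divide by 32.000000 → v1 = (0.625000, 1.000000, 0.000000)
Sv1 = (3.875000, 7.250000, 0.000000); divide by 7.250000 → v2 = (0.534483, 1.000000, 0.000000)
Requested entry of v2: 0/232 = 0.00000

0.00000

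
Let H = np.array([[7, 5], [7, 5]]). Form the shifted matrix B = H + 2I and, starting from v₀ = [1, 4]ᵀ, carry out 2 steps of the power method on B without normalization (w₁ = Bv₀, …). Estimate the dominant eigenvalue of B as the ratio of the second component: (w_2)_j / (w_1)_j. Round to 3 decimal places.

B = H + 2I has rows (9, 5); (7, 7)
w1 = Bv₀ = (9·1 + 5·4; 7·1 + 7·4) = (29, 35)
w2 = Bw1 = (9·29 + 5·35; 7·29 + 7·35) = (436, 448)
Ratio: 448/35 = 12.800

12.800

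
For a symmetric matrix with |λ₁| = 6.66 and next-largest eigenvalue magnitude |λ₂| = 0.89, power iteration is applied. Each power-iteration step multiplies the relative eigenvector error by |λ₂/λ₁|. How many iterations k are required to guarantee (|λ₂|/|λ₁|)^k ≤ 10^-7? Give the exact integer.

|λ₂/λ₁| = 0.89/6.66 = 0.13363
Need k ≥ ln(10^-7) / ln(0.13363) = -16.1181 / -2.0127 ≈ 8.008
Smallest integer k satisfying the bound: 9

9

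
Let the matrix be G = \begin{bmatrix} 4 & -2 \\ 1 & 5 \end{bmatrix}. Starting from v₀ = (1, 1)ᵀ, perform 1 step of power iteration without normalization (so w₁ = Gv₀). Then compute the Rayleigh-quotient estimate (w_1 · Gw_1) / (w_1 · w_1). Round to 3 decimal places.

4.600

w1 = Gv₀ = (4·1 + (-2)·1; 1·1 + 5·1) = (2, 6)
Gw1 = (-4, 32)
w1·Gw1 = 2·(-4) + 6·32 = 184; w1·w1 = 2·2 + 6·6 = 40
λ ≈ 184/40 = 4.600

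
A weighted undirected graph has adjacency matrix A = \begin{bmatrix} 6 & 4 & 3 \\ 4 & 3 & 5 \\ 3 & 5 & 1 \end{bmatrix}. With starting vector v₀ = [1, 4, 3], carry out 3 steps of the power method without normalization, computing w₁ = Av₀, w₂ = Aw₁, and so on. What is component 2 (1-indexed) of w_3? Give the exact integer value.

3963

w1 = Av₀ = (6·1 + 4·4 + 3·3; 4·1 + 3·4 + 5·3; 3·1 + 5·4 + 1·3) = (31, 31, 26)
w2 = Aw1 = (6·31 + 4·31 + 3·26; 4·31 + 3·31 + 5·26; 3·31 + 5·31 + 1·26) = (388, 347, 274)
w3 = Aw2 = (4538, 3963, 3173)
The requested component of w3 is 3963.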